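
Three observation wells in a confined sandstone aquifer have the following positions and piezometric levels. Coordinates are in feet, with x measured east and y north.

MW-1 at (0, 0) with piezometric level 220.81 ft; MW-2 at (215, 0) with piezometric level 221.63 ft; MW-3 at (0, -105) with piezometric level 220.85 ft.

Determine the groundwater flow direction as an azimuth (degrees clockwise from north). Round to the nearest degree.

276°

∂h/∂x = (221.63 − 220.81) / (215 − 0) = +0.003814
∂h/∂y = (220.85 − 220.81) / (-105 − 0) = -0.0003810
Flow direction (−∇h) has components (-0.003814 E, +0.0003810 N).
Azimuth = atan2(E, N) = atan2(-0.003814, +0.0003810) = 275.7° ≈ 276°.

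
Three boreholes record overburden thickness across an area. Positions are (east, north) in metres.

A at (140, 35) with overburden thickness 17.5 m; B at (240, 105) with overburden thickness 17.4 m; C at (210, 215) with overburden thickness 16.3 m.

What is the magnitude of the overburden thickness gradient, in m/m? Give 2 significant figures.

With d = a·x + b·y + c and A as origin, the differences give:
  100·a + 70·b = -0.1
  70·a + 180·b = -1.2
Eliminate b (×180 and ×70, subtract): 13100·a = 66.00 → a = ∂d/∂x = +0.005038
Back-substitute: b = ∂d/∂y = -0.008626.
|∇f| = √(0.005038² + -0.008626²) = 0.009989 m/m

0.0100 m/m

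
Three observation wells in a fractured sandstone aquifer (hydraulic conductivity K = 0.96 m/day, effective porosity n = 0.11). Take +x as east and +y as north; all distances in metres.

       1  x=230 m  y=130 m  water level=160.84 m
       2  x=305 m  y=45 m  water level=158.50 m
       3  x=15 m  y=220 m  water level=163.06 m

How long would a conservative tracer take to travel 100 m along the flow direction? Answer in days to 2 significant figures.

With h = a·x + b·y + c and 1 as origin, the differences give:
  75·a + (-85)·b = -2.34
  (-215)·a + 90·b = +2.22
Eliminate b (×90 and ×(-85), subtract): -11525·a = -21.900 → a = ∂h/∂x = +0.001900
Back-substitute: b = ∂h/∂y = +0.02921.
|∇h| = √(0.001900² + 0.02921²) = 0.02927
Seepage velocity v = K·i/n = 0.96 × 0.02927 / 0.11 = 0.2554 m/day.
t = 100 / 0.2554 = 391.5 days.

390 days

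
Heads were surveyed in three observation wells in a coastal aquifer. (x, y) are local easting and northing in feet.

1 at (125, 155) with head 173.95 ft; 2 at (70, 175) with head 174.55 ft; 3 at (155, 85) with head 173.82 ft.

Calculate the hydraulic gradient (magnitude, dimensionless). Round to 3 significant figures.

0.0126

With h = a·x + b·y + c and 1 as origin, the differences give:
  (-55)·a + 20·b = +0.60
  30·a + (-70)·b = -0.13
Eliminate b (×(-70) and ×20, subtract): 3250·a = -39.400 → a = ∂h/∂x = -0.01212
Back-substitute: b = ∂h/∂y = -0.003338.
|∇h| = √(-0.01212² + -0.003338²) = 0.01257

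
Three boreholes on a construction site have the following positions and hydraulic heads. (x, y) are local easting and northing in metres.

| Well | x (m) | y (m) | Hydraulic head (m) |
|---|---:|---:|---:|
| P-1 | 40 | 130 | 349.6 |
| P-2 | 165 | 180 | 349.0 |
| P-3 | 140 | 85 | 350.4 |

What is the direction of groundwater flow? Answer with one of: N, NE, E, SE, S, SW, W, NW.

Differences from P-1: to P-2 (Δx, Δy, Δh) = (125, 50, -0.6); to P-3 = (100, -45, +0.8).
Determinant of the coordinate differences = 125·(-45) − 100·50 = -10625.
∂h/∂x = [(-0.6)·(-45) − (+0.8)·50] / -10625 = +0.001224
∂h/∂y = [125·(+0.8) − 100·(-0.6)] / -10625 = -0.01506
Flow = −∇h = (-0.001224 east, +0.01506 north), which points north.

N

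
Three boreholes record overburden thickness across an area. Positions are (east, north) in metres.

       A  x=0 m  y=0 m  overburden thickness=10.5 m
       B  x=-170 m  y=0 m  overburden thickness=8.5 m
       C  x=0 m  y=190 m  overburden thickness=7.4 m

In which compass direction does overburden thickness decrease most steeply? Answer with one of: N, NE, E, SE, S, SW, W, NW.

NW

∂d/∂x = (8.5 − 10.5) / (-170 − 0) = +0.01176
∂d/∂y = (7.4 − 10.5) / (190 − 0) = -0.01632
Steepest decrease is along −∇f = (-0.01176 E, +0.01632 N) → northwest.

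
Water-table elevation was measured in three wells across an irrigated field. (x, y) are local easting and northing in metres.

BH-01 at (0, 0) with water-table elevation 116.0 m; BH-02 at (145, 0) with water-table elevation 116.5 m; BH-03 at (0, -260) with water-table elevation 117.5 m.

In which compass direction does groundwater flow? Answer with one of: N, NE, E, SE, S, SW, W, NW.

∂h/∂x = (116.5 − 116.0) / (145 − 0) = +0.003448
∂h/∂y = (117.5 − 116.0) / (-260 − 0) = -0.005769
Flow = −∇h = (-0.003448 east, +0.005769 north), which points northwest.

NW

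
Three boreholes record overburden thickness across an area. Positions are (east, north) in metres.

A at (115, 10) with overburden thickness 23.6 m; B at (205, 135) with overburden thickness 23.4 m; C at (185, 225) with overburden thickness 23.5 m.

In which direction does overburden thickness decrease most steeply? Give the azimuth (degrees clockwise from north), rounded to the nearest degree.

099°

Differences from A: to B (Δx, Δy, Δh) = (90, 125, -0.2); to C = (70, 215, -0.1).
Solve a·Δx + b·Δy = Δd: det = 90·215 − 70·125 = 10600.
∂d/∂x = [(-0.2)·215 − (-0.1)·125] / 10600 = -0.002877
∂d/∂y = [90·(-0.1) − 70·(-0.2)] / 10600 = +0.0004717
Steepest decrease is along −∇f: components (+0.002877 E, -0.0004717 N).
Azimuth = atan2(+0.002877, -0.0004717) = 99.3° ≈ 099°.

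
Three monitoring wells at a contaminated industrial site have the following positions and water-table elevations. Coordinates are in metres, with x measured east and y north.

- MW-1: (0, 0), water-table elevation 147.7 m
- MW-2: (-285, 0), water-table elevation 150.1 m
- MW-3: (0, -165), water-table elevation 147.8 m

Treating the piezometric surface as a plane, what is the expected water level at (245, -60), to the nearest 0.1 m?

145.7 m

∂h/∂x = (150.1 − 147.7) / (-285 − 0) = -0.008421
∂h/∂y = (147.8 − 147.7) / (-165 − 0) = -0.0006061
h(245, -60) = 147.7 + (-0.008421)·(245) + (-0.0006061)·(-60) = 147.7 -2.063 +0.036 = 145.673 m.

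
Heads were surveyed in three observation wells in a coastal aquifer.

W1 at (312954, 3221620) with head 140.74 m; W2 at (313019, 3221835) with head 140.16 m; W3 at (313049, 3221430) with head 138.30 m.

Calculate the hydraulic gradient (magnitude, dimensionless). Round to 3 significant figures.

0.0196

Differences from W1: to W2 (Δx, Δy, Δh) = (65, 215, -0.58); to W3 = (95, -190, -2.44).
Determinant of the coordinate differences = 65·(-190) − 95·215 = -32775.
∂h/∂x = [(-0.58)·(-190) − (-2.44)·215] / -32775 = -0.01937
∂h/∂y = [65·(-2.44) − 95·(-0.58)] / -32775 = +0.003158
|∇h| = √(-0.01937² + 0.003158²) = 0.01963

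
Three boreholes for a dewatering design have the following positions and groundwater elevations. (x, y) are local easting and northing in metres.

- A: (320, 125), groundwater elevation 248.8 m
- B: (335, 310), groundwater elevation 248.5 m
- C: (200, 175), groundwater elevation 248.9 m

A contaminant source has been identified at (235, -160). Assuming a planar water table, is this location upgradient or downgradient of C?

upgradient

Three-point gradient (reference A): Δ to B = (15, 185, -0.3), Δ to C = (-120, 50, +0.1).
∂h/∂x = -0.001460, ∂h/∂y = -0.001503 (det = 22950).
Head at (235, -160) = 248.8 + (-0.001460)·(-85) + (-0.001503)·(-285) = 249.35 m.
That is higher than the 248.9 m at C, so the point is upgradient.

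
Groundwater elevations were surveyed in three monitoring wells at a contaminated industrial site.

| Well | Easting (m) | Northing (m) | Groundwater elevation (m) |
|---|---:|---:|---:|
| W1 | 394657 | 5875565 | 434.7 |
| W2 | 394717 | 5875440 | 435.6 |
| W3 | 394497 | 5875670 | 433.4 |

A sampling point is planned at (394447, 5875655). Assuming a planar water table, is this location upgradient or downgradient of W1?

Taking W1 as reference: W2−W1 = (60, -125, +0.9); W3−W1 = (-160, 105, -1.3).
Solve a·Δx + b·Δy = Δh: det = 60·105 − (-160)·(-125) = -13700.
∂h/∂x = [(+0.9)·105 − (-1.3)·(-125)] / -13700 = +0.004964
∂h/∂y = [60·(-1.3) − (-160)·(+0.9)] / -13700 = -0.004818
Head at (394447, 5875655) = 434.7 + (+0.004964)·(-210) + (-0.004818)·(90) = 433.22 m.
That is lower than the 434.7 m at W1, so the point is downgradient.

downgradient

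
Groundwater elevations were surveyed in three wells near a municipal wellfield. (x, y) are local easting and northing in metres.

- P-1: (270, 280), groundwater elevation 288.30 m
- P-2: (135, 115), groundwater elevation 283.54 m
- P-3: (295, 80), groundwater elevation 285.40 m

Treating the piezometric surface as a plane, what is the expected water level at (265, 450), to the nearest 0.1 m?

291.0 m

Differences from P-1: to P-2 (Δx, Δy, Δh) = (-135, -165, -4.76); to P-3 = (25, -200, -2.90).
Determinant of the coordinate differences = (-135)·(-200) − 25·(-165) = 31125.
∂h/∂x = [(-4.76)·(-200) − (-2.90)·(-165)] / 31125 = +0.01521
∂h/∂y = [(-135)·(-2.90) − 25·(-4.76)] / 31125 = +0.01640
h(265, 450) = 288.30 + (+0.01521)·(-5) + (+0.01640)·(170) = 288.30 -0.076 +2.788 = 291.012 m.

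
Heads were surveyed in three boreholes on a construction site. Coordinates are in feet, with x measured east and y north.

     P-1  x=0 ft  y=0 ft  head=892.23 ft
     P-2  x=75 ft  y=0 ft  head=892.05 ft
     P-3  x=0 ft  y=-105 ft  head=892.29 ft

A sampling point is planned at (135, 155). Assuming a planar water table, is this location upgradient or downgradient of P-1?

∂h/∂x = (892.05 − 892.23) / (75 − 0) = -0.002400
∂h/∂y = (892.29 − 892.23) / (-105 − 0) = -0.0005714
Head at (135, 155) = 892.23 + (-0.002400)·(135) + (-0.0005714)·(155) = 891.82 ft.
That is lower than the 892.23 ft at P-1, so the point is downgradient.

downgradient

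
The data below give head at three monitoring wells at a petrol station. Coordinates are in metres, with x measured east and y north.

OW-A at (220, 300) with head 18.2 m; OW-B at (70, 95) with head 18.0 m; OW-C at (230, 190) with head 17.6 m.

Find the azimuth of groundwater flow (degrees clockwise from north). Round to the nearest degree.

With h = a·x + b·y + c and OW-A as origin, the differences give:
  (-150)·a + (-205)·b = -0.2
  10·a + (-110)·b = -0.6
Eliminate b (×(-110) and ×(-205), subtract): 18550·a = -101.00 → a = ∂h/∂x = -0.005445
Back-substitute: b = ∂h/∂y = +0.004960.
Flow direction (−∇h) has components (+0.005445 E, -0.004960 N).
Azimuth = atan2(E, N) = atan2(+0.005445, -0.004960) = 132.3° ≈ 132°.

132°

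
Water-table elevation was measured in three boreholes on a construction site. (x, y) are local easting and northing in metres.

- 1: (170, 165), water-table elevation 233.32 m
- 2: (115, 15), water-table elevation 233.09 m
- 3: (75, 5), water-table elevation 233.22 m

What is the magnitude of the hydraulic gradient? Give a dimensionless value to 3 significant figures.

0.00500

Taking 1 as reference: 2−1 = (-55, -150, -0.23); 3−1 = (-95, -160, -0.10).
Determinant of the coordinate differences = (-55)·(-160) − (-95)·(-150) = -5450.
∂h/∂x = [(-0.23)·(-160) − (-0.10)·(-150)] / -5450 = -0.004000
∂h/∂y = [(-55)·(-0.10) − (-95)·(-0.23)] / -5450 = +0.003000
|∇h| = √(-0.004000² + 0.003000²) = 0.005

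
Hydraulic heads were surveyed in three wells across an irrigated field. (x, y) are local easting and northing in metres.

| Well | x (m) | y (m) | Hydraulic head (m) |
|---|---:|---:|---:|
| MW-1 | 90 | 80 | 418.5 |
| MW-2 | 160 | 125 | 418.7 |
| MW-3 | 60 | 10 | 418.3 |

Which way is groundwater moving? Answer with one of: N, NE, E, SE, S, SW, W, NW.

Taking MW-1 as reference: MW-2−MW-1 = (70, 45, +0.2); MW-3−MW-1 = (-30, -70, -0.2).
Solve a·Δx + b·Δy = Δh: det = 70·(-70) − (-30)·45 = -3550.
∂h/∂x = [(+0.2)·(-70) − (-0.2)·45] / -3550 = +0.001408
∂h/∂y = [70·(-0.2) − (-30)·(+0.2)] / -3550 = +0.002254
Flow = −∇h = (-0.001408 east, -0.002254 north), which points southwest.

SW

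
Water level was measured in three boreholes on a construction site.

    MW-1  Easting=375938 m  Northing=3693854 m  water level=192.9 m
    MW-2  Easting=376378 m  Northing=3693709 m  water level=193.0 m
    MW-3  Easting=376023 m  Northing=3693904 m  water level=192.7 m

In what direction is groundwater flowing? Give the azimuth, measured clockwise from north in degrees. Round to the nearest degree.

Differences from MW-1: to MW-2 (Δx, Δy, Δh) = (440, -145, +0.1); to MW-3 = (85, 50, -0.2).
Solve a·Δx + b·Δy = Δh: det = 440·50 − 85·(-145) = 34325.
∂h/∂x = [(+0.1)·50 − (-0.2)·(-145)] / 34325 = -0.0006992
∂h/∂y = [440·(-0.2) − 85·(+0.1)] / 34325 = -0.002811
Flow direction (−∇h) has components (+0.0006992 E, +0.002811 N).
Azimuth = atan2(E, N) = atan2(+0.0006992, +0.002811) = 14.0° ≈ 014°.

014°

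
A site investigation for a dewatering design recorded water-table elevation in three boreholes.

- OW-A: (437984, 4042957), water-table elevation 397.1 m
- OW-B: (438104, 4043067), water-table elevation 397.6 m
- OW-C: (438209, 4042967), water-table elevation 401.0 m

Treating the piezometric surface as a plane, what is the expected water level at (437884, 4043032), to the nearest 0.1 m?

With h = a·x + b·y + c and OW-A as origin, the differences give:
  120·a + 110·b = +0.5
  225·a + 10·b = +3.9
Eliminate b (×10 and ×110, subtract): -23550·a = -424.00 → a = ∂h/∂x = +0.01800
Back-substitute: b = ∂h/∂y = -0.01510.
h(437884, 4043032) = 397.1 + (+0.01800)·(-100) + (-0.01510)·(75) = 397.1 -1.800 -1.132 = 394.167 m.

394.2 m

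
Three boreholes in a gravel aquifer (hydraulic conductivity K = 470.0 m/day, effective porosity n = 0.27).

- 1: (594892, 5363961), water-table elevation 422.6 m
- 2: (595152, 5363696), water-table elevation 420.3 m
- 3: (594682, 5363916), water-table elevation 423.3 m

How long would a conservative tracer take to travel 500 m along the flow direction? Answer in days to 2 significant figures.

46 days

Taking 1 as reference: 2−1 = (260, -265, -2.3); 3−1 = (-210, -45, +0.7).
Determinant of the coordinate differences = 260·(-45) − (-210)·(-265) = -67350.
∂h/∂x = [(-2.3)·(-45) − (+0.7)·(-265)] / -67350 = -0.004291
∂h/∂y = [260·(+0.7) − (-210)·(-2.3)] / -67350 = +0.004469
|∇h| = √(-0.004291² + 0.004469²) = 0.006196
Seepage velocity v = K·i/n = 470.0 × 0.006196 / 0.27 = 10.79 m/day.
t = 500 / 10.79 = 46.34 days.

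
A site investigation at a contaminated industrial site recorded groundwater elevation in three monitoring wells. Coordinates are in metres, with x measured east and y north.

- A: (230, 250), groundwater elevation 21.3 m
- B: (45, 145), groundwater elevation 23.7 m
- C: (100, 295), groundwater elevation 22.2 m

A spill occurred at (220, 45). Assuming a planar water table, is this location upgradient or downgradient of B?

downgradient

Differences from A: to B (Δx, Δy, Δh) = (-185, -105, +2.4); to C = (-130, 45, +0.9).
Solve a·Δx + b·Δy = Δh: det = (-185)·45 − (-130)·(-105) = -21975.
∂h/∂x = [(+2.4)·45 − (+0.9)·(-105)] / -21975 = -0.009215
∂h/∂y = [(-185)·(+0.9) − (-130)·(+2.4)] / -21975 = -0.006621
Head at (220, 45) = 21.3 + (-0.009215)·(-10) + (-0.006621)·(-205) = 22.75 m.
That is lower than the 23.7 m at B, so the point is downgradient.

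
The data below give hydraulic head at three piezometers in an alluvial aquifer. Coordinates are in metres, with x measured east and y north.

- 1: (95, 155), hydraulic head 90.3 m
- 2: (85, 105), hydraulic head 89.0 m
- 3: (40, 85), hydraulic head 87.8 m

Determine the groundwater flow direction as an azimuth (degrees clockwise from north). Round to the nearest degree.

216°

With h = a·x + b·y + c and 1 as origin, the differences give:
  (-10)·a + (-50)·b = -1.3
  (-55)·a + (-70)·b = -2.5
Eliminate b (×(-70) and ×(-50), subtract): -2050·a = -34.00 → a = ∂h/∂x = +0.01659
Back-substitute: b = ∂h/∂y = +0.02268.
Flow direction (−∇h) has components (-0.01659 E, -0.02268 N).
Azimuth = atan2(E, N) = atan2(-0.01659, -0.02268) = 216.2° ≈ 216°.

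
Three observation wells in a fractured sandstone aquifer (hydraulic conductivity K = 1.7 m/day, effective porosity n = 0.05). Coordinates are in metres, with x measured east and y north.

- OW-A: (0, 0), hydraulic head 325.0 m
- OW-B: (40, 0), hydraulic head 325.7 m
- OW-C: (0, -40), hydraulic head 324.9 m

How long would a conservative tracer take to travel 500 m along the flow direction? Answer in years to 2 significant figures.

2.3 years

∂h/∂x = (325.7 − 325.0) / (40 − 0) = +0.01750
∂h/∂y = (324.9 − 325.0) / (-40 − 0) = +0.002500
|∇h| = √(0.01750² + 0.002500²) = 0.01768
Seepage velocity v = K·i/n = 1.7 × 0.01768 / 0.05 = 0.6011 m/day.
t = 500 / 0.6011 = 831.8 days = 2.28 years.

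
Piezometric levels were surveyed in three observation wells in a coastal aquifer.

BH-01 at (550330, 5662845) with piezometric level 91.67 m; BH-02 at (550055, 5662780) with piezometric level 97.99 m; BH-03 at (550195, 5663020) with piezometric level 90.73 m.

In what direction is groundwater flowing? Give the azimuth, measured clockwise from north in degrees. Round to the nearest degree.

043°

Differences from BH-01: to BH-02 (Δx, Δy, Δh) = (-275, -65, +6.32); to BH-03 = (-135, 175, -0.94).
Determinant of the coordinate differences = (-275)·175 − (-135)·(-65) = -56900.
∂h/∂x = [(+6.32)·175 − (-0.94)·(-65)] / -56900 = -0.01836
∂h/∂y = [(-275)·(-0.94) − (-135)·(+6.32)] / -56900 = -0.01954
Flow direction (−∇h) has components (+0.01836 E, +0.01954 N).
Azimuth = atan2(E, N) = atan2(+0.01836, +0.01954) = 43.2° ≈ 043°.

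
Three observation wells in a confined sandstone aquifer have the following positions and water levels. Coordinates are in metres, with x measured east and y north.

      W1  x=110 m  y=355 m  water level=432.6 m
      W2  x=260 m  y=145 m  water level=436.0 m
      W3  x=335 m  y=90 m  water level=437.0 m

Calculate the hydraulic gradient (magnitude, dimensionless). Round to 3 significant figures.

0.0143

With h = a·x + b·y + c and W1 as origin, the differences give:
  150·a + (-210)·b = +3.4
  225·a + (-265)·b = +4.4
Eliminate b (×(-265) and ×(-210), subtract): 7500·a = 23.00 → a = ∂h/∂x = +0.003067
Back-substitute: b = ∂h/∂y = -0.01400.
|∇h| = √(0.003067² + -0.01400²) = 0.01433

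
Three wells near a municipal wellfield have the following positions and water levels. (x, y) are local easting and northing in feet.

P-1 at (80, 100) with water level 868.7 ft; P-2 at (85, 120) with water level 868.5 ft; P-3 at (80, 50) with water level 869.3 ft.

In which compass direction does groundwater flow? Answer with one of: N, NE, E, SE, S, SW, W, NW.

NW

Three-point gradient (reference P-1): Δ to P-2 = (5, 20, -0.2), Δ to P-3 = (0, -50, +0.6).
∂h/∂x = +0.008000, ∂h/∂y = -0.01200 (det = -250).
Flow = −∇h = (-0.008000 east, +0.01200 north), which points northwest.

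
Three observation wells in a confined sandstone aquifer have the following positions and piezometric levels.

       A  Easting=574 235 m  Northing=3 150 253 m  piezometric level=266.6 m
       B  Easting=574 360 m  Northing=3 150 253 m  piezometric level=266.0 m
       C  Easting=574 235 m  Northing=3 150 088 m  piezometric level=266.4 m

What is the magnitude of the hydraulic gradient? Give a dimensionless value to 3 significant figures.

∂h/∂x = (266.0 − 266.6) / (574360 − 574235) = -0.004800
∂h/∂y = (266.4 − 266.6) / (3150088 − 3150253) = +0.001212
|∇h| = √(-0.004800² + 0.001212²) = 0.004951

0.00495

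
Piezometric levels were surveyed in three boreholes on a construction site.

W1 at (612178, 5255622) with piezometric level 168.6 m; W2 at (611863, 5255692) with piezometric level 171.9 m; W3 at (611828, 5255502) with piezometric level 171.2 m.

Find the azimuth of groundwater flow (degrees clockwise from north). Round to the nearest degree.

120°

Differences from W1: to W2 (Δx, Δy, Δh) = (-315, 70, +3.3); to W3 = (-350, -120, +2.6).
Determinant of the coordinate differences = (-315)·(-120) − (-350)·70 = 62300.
∂h/∂x = [(+3.3)·(-120) − (+2.6)·70] / 62300 = -0.009278
∂h/∂y = [(-315)·(+2.6) − (-350)·(+3.3)] / 62300 = +0.005393
Flow direction (−∇h) has components (+0.009278 E, -0.005393 N).
Azimuth = atan2(E, N) = atan2(+0.009278, -0.005393) = 120.2° ≈ 120°.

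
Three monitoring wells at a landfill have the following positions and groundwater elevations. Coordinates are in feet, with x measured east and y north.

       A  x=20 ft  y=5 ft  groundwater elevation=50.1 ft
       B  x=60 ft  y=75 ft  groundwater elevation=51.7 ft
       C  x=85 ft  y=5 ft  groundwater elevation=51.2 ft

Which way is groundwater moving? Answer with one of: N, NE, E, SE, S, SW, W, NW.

SW

With h = a·x + b·y + c and A as origin, the differences give:
  40·a + 70·b = +1.6
  65·a + 0·b = +1.1
Eliminate b (×0 and ×70, subtract): -4550·a = -77.00 → a = ∂h/∂x = +0.01692
Back-substitute: b = ∂h/∂y = +0.01319.
Flow = −∇h = (-0.01692 east, -0.01319 north), which points southwest.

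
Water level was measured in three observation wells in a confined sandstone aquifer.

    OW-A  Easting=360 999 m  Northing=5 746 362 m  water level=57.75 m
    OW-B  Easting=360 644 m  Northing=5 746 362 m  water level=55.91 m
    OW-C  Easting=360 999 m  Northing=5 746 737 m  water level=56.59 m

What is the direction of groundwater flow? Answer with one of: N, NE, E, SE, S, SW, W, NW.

∂h/∂x = (55.91 − 57.75) / (360644 − 360999) = +0.005183
∂h/∂y = (56.59 − 57.75) / (5746737 − 5746362) = -0.003093
Flow = −∇h = (-0.005183 east, +0.003093 north), which points northwest.

NW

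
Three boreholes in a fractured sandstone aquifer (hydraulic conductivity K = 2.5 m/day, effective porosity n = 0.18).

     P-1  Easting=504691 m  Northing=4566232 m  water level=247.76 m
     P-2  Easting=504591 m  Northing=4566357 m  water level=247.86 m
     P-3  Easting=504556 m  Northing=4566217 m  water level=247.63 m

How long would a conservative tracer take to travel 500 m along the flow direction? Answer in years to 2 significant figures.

Three-point gradient (reference P-1): Δ to P-2 = (-100, 125, +0.10), Δ to P-3 = (-135, -15, -0.13).
∂h/∂x = +0.0008027, ∂h/∂y = +0.001442 (det = 18375).
|∇h| = √(0.0008027² + 0.001442²) = 0.00165
Seepage velocity v = K·i/n = 2.5 × 0.00165 / 0.18 = 0.02292 m/day.
t = 500 / 0.02292 = 2.182e+04 days = 59.7 years.

60 years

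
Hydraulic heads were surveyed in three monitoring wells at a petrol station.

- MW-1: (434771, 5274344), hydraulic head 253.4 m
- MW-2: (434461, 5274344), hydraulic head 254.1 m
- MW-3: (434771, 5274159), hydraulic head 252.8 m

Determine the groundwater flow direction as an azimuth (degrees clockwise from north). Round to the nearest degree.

145°

∂h/∂x = (254.1 − 253.4) / (434461 − 434771) = -0.002258
∂h/∂y = (252.8 − 253.4) / (5274159 − 5274344) = +0.003243
Flow direction (−∇h) has components (+0.002258 E, -0.003243 N).
Azimuth = atan2(E, N) = atan2(+0.002258, -0.003243) = 145.2° ≈ 145°.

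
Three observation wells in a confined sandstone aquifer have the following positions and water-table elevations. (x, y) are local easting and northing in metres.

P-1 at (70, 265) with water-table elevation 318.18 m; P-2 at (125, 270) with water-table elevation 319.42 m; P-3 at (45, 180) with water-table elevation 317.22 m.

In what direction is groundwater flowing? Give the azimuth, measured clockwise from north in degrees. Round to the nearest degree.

Differences from P-1: to P-2 (Δx, Δy, Δh) = (55, 5, +1.24); to P-3 = (-25, -85, -0.96).
Solve a·Δx + b·Δy = Δh: det = 55·(-85) − (-25)·5 = -4550.
∂h/∂x = [(+1.24)·(-85) − (-0.96)·5] / -4550 = +0.02211
∂h/∂y = [55·(-0.96) − (-25)·(+1.24)] / -4550 = +0.004791
Flow direction (−∇h) has components (-0.02211 E, -0.004791 N).
Azimuth = atan2(E, N) = atan2(-0.02211, -0.004791) = 257.8° ≈ 258°.

258°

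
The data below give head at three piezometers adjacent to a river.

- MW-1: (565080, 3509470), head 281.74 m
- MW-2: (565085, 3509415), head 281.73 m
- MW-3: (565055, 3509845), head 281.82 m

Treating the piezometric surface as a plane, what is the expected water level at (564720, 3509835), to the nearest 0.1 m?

281.4 m

Differences from MW-1: to MW-2 (Δx, Δy, Δh) = (5, -55, -0.01); to MW-3 = (-25, 375, +0.08).
Determinant of the coordinate differences = 5·375 − (-25)·(-55) = 500.
∂h/∂x = [(-0.01)·375 − (+0.08)·(-55)] / 500 = +0.001300
∂h/∂y = [5·(+0.08) − (-25)·(-0.01)] / 500 = +0.0003000
h(564720, 3509835) = 281.74 + (+0.001300)·(-360) + (+0.0003000)·(365) = 281.74 -0.468 +0.110 = 281.381 m.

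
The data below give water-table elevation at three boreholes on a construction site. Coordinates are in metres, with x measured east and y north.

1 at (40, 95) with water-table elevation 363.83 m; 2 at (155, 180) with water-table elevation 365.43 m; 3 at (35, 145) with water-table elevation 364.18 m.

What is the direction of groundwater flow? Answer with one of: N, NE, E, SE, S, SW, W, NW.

SW

With h = a·x + b·y + c and 1 as origin, the differences give:
  115·a + 85·b = +1.60
  (-5)·a + 50·b = +0.35
Eliminate b (×50 and ×85, subtract): 6175·a = 50.250 → a = ∂h/∂x = +0.008138
Back-substitute: b = ∂h/∂y = +0.007814.
Flow = −∇h = (-0.008138 east, -0.007814 north), which points southwest.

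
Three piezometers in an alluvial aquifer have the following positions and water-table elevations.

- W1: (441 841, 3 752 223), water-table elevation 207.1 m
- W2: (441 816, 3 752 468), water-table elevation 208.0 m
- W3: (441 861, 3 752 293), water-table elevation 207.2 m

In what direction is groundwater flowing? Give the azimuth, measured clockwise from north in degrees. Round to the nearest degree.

118°

Differences from W1: to W2 (Δx, Δy, Δh) = (-25, 245, +0.9); to W3 = (20, 70, +0.1).
Solve a·Δx + b·Δy = Δh: det = (-25)·70 − 20·245 = -6650.
∂h/∂x = [(+0.9)·70 − (+0.1)·245] / -6650 = -0.005789
∂h/∂y = [(-25)·(+0.1) − 20·(+0.9)] / -6650 = +0.003083
Flow direction (−∇h) has components (+0.005789 E, -0.003083 N).
Azimuth = atan2(E, N) = atan2(+0.005789, -0.003083) = 118.0° ≈ 118°.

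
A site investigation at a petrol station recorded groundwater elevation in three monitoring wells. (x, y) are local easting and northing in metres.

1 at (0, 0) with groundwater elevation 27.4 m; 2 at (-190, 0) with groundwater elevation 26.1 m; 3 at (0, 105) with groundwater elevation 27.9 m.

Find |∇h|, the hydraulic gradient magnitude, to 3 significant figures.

0.00834

∂h/∂x = (26.1 − 27.4) / (-190 − 0) = +0.006842
∂h/∂y = (27.9 − 27.4) / (105 − 0) = +0.004762
|∇h| = √(0.006842² + 0.004762²) = 0.008336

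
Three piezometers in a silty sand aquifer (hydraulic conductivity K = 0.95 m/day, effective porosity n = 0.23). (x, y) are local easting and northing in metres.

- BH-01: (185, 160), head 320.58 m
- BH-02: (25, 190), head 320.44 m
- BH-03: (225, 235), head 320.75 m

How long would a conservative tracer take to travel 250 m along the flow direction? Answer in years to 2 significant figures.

Taking BH-01 as reference: BH-02−BH-01 = (-160, 30, -0.14); BH-03−BH-01 = (40, 75, +0.17).
Determinant of the coordinate differences = (-160)·75 − 40·30 = -13200.
∂h/∂x = [(-0.14)·75 − (+0.17)·30] / -13200 = +0.001182
∂h/∂y = [(-160)·(+0.17) − 40·(-0.14)] / -13200 = +0.001636
|∇h| = √(0.001182² + 0.001636²) = 0.002018
Seepage velocity v = K·i/n = 0.95 × 0.002018 / 0.23 = 0.008335 m/day.
t = 250 / 0.008335 = 2.999e+04 days = 82.1 years.

82 years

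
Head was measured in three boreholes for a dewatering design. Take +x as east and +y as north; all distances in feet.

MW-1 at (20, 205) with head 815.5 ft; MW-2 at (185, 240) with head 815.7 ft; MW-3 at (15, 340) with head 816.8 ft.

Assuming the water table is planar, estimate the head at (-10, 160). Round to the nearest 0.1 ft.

815.1 ft

With h = a·x + b·y + c and MW-1 as origin, the differences give:
  165·a + 35·b = +0.2
  (-5)·a + 135·b = +1.3
Eliminate b (×135 and ×35, subtract): 22450·a = -18.50 → a = ∂h/∂x = -0.0008241
Back-substitute: b = ∂h/∂y = +0.009599.
h(-10, 160) = 815.5 + (-0.0008241)·(-30) + (+0.009599)·(-45) = 815.5 +0.025 -0.432 = 815.093 ft.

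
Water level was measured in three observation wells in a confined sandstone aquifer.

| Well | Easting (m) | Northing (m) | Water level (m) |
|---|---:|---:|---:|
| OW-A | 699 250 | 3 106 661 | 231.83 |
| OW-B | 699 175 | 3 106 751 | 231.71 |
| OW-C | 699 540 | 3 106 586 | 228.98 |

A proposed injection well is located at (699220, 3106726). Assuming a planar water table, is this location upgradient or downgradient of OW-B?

downgradient

Taking OW-A as reference: OW-B−OW-A = (-75, 90, -0.12); OW-C−OW-A = (290, -75, -2.85).
Determinant of the coordinate differences = (-75)·(-75) − 290·90 = -20475.
∂h/∂x = [(-0.12)·(-75) − (-2.85)·90] / -20475 = -0.01297
∂h/∂y = [(-75)·(-2.85) − 290·(-0.12)] / -20475 = -0.01214
Head at (699220, 3106726) = 231.83 + (-0.01297)·(-30) + (-0.01214)·(65) = 231.43 m.
That is lower than the 231.71 m at OW-B, so the point is downgradient.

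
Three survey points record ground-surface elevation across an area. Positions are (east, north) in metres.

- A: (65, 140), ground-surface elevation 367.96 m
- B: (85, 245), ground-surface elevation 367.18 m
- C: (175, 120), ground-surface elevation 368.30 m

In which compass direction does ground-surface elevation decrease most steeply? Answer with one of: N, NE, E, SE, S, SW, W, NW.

Differences from A: to B (Δx, Δy, Δh) = (20, 105, -0.78); to C = (110, -20, +0.34).
Solve a·Δx + b·Δy = Δz: det = 20·(-20) − 110·105 = -11950.
∂z/∂x = [(-0.78)·(-20) − (+0.34)·105] / -11950 = +0.001682
∂z/∂y = [20·(+0.34) − 110·(-0.78)] / -11950 = -0.007749
Steepest decrease is along −∇f = (-0.001682 E, +0.007749 N) → north.

N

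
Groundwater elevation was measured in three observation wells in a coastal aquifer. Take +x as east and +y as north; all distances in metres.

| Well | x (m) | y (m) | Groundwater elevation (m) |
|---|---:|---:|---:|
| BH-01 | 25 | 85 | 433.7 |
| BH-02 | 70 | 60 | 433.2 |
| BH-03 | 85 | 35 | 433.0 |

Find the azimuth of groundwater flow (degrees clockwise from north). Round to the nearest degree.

101°

Differences from BH-01: to BH-02 (Δx, Δy, Δh) = (45, -25, -0.5); to BH-03 = (60, -50, -0.7).
Determinant of the coordinate differences = 45·(-50) − 60·(-25) = -750.
∂h/∂x = [(-0.5)·(-50) − (-0.7)·(-25)] / -750 = -0.01000
∂h/∂y = [45·(-0.7) − 60·(-0.5)] / -750 = +0.002000
Flow direction (−∇h) has components (+0.01000 E, -0.002000 N).
Azimuth = atan2(E, N) = atan2(+0.01000, -0.002000) = 101.3° ≈ 101°.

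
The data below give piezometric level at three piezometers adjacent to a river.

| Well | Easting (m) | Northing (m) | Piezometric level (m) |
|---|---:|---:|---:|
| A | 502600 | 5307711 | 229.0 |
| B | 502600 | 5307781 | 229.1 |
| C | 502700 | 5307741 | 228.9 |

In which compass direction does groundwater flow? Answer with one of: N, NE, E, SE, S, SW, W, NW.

SE

Differences from A: to B (Δx, Δy, Δh) = (0, 70, +0.1); to C = (100, 30, -0.1).
Solve a·Δx + b·Δy = Δh: det = 0·30 − 100·70 = -7000.
∂h/∂x = [(+0.1)·30 − (-0.1)·70] / -7000 = -0.001429
∂h/∂y = [0·(-0.1) − 100·(+0.1)] / -7000 = +0.001429
Flow = −∇h = (+0.001429 east, -0.001429 north), which points southeast.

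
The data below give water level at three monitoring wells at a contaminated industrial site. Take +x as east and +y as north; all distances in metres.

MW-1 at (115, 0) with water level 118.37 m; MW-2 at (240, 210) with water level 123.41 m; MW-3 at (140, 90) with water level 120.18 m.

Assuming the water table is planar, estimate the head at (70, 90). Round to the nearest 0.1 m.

Three-point gradient (reference MW-1): Δ to MW-2 = (125, 210, +5.04), Δ to MW-3 = (25, 90, +1.81).
∂h/∂x = +0.01225, ∂h/∂y = +0.01671 (det = 6000).
h(70, 90) = 118.37 + (+0.01225)·(-45) + (+0.01671)·(90) = 118.37 -0.551 +1.504 = 119.323 m.

119.3 m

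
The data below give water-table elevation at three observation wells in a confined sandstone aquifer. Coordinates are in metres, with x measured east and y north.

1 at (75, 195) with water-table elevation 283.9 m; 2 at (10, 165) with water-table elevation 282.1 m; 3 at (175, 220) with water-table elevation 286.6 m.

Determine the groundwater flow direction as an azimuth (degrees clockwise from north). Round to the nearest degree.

Differences from 1: to 2 (Δx, Δy, Δh) = (-65, -30, -1.8); to 3 = (100, 25, +2.7).
Solve a·Δx + b·Δy = Δh: det = (-65)·25 − 100·(-30) = 1375.
∂h/∂x = [(-1.8)·25 − (+2.7)·(-30)] / 1375 = +0.02618
∂h/∂y = [(-65)·(+2.7) − 100·(-1.8)] / 1375 = +0.003273
Flow direction (−∇h) has components (-0.02618 E, -0.003273 N).
Azimuth = atan2(E, N) = atan2(-0.02618, -0.003273) = 262.9° ≈ 263°.

263°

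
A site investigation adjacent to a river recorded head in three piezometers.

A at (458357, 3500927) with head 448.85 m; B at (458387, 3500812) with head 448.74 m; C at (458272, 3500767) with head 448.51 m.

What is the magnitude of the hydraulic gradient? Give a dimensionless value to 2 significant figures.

0.0020

Three-point gradient (reference A): Δ to B = (30, -115, -0.11), Δ to C = (-85, -160, -0.34).
∂h/∂x = +0.001475, ∂h/∂y = +0.001341 (det = -14575).
|∇h| = √(0.001475² + 0.001341²) = 0.001993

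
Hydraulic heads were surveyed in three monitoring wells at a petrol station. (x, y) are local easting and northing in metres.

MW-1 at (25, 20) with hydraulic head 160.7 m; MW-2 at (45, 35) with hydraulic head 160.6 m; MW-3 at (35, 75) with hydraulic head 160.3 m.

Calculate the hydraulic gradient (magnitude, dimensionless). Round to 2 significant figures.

0.0074

With h = a·x + b·y + c and MW-1 as origin, the differences give:
  20·a + 15·b = -0.1
  10·a + 55·b = -0.4
Eliminate b (×55 and ×15, subtract): 950·a = 0.50 → a = ∂h/∂x = +0.0005263
Back-substitute: b = ∂h/∂y = -0.007368.
|∇h| = √(0.0005263² + -0.007368²) = 0.007387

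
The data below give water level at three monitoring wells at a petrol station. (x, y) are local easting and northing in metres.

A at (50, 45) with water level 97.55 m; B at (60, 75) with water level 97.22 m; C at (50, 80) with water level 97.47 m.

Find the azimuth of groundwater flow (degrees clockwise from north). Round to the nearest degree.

085°

Three-point gradient (reference A): Δ to B = (10, 30, -0.33), Δ to C = (0, 35, -0.08).
∂h/∂x = -0.02614, ∂h/∂y = -0.002286 (det = 350).
Flow direction (−∇h) has components (+0.02614 E, +0.002286 N).
Azimuth = atan2(E, N) = atan2(+0.02614, +0.002286) = 85.0° ≈ 085°.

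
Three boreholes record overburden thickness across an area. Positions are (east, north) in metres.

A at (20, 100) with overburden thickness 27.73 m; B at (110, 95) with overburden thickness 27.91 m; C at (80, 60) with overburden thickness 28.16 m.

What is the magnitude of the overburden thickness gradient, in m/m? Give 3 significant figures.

Taking A as reference: B−A = (90, -5, +0.18); C−A = (60, -40, +0.43).
Determinant of the coordinate differences = 90·(-40) − 60·(-5) = -3300.
∂d/∂x = [(+0.18)·(-40) − (+0.43)·(-5)] / -3300 = +0.001530
∂d/∂y = [90·(+0.43) − 60·(+0.18)] / -3300 = -0.008455
|∇f| = √(0.001530² + -0.008455²) = 0.008592 m/m

0.00859 m/m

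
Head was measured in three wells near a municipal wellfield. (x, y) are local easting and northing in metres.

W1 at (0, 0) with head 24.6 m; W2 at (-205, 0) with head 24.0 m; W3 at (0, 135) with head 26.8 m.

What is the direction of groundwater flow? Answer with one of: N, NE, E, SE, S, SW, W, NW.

S

∂h/∂x = (24.0 − 24.6) / (-205 − 0) = +0.002927
∂h/∂y = (26.8 − 24.6) / (135 − 0) = +0.01630
Flow = −∇h = (-0.002927 east, -0.01630 north), which points south.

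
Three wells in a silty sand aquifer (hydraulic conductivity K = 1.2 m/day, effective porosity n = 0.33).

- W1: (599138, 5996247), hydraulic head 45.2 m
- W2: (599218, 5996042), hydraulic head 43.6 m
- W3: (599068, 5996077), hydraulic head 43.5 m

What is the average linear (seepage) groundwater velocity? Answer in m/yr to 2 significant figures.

12 m/yr

Three-point gradient (reference W1): Δ to W2 = (80, -205, -1.6), Δ to W3 = (-70, -170, -1.7).
∂h/∂x = +0.002737, ∂h/∂y = +0.008873 (det = -27950).
|∇h| = √(0.002737² + 0.008873²) = 0.009286
Seepage velocity v = K·i/n = 1.2 × 0.009286 / 0.33 = 0.03377 m/day = 12.33 m/yr.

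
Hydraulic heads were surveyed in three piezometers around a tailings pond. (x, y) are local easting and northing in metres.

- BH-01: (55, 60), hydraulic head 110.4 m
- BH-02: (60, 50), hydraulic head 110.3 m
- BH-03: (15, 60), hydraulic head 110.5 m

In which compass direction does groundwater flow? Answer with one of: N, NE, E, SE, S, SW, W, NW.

With h = a·x + b·y + c and BH-01 as origin, the differences give:
  5·a + (-10)·b = -0.1
  (-40)·a + 0·b = +0.1
Eliminate b (×0 and ×(-10), subtract): -400·a = 1.00 → a = ∂h/∂x = -0.002500
Back-substitute: b = ∂h/∂y = +0.008750.
Flow = −∇h = (+0.002500 east, -0.008750 north), which points south.

S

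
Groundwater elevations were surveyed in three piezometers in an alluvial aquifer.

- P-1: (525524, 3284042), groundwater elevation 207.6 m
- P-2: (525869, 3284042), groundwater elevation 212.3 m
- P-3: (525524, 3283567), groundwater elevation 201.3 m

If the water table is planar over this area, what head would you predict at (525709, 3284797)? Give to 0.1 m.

∂h/∂x = (212.3 − 207.6) / (525869 − 525524) = +0.01362
∂h/∂y = (201.3 − 207.6) / (3283567 − 3284042) = +0.01326
h(525709, 3284797) = 207.6 + (+0.01362)·(185) + (+0.01326)·(755) = 207.6 +2.520 +10.014 = 220.134 m.

220.1 m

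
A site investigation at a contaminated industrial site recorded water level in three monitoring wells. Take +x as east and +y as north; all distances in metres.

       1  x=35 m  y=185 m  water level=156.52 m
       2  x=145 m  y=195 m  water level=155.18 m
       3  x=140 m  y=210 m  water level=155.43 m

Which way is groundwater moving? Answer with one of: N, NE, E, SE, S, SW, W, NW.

With h = a·x + b·y + c and 1 as origin, the differences give:
  110·a + 10·b = -1.34
  105·a + 25·b = -1.09
Eliminate b (×25 and ×10, subtract): 1700·a = -22.600 → a = ∂h/∂x = -0.01329
Back-substitute: b = ∂h/∂y = +0.01224.
Flow = −∇h = (+0.01329 east, -0.01224 north), which points southeast.

SE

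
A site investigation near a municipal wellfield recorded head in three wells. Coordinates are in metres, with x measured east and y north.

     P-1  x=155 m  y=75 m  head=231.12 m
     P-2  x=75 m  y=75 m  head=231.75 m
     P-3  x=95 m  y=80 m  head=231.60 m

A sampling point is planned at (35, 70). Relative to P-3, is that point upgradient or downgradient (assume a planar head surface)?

upgradient

With h = a·x + b·y + c and P-1 as origin, the differences give:
  (-80)·a + 0·b = +0.63
  (-60)·a + 5·b = +0.48
Eliminate b (×5 and ×0, subtract): -400·a = 3.150 → a = ∂h/∂x = -0.007875
Back-substitute: b = ∂h/∂y = +0.001500.
Head at (35, 70) = 231.12 + (-0.007875)·(-120) + (+0.001500)·(-5) = 232.06 m.
That is higher than the 231.60 m at P-3, so the point is upgradient.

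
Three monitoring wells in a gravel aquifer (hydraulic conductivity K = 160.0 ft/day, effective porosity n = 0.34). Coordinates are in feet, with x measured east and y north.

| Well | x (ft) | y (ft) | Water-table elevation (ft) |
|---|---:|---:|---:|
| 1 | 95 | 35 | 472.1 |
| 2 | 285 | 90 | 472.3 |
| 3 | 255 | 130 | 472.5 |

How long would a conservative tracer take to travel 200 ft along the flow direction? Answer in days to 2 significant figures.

With h = a·x + b·y + c and 1 as origin, the differences give:
  190·a + 55·b = +0.2
  160·a + 95·b = +0.4
Eliminate b (×95 and ×55, subtract): 9250·a = -3.00 → a = ∂h/∂x = -0.0003243
Back-substitute: b = ∂h/∂y = +0.004757.
|∇h| = √(-0.0003243² + 0.004757²) = 0.004768
Seepage velocity v = K·i/n = 160.0 × 0.004768 / 0.34 = 2.244 ft/day.
t = 200 / 2.244 = 89.13 days.

89 days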